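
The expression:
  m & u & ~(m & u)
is never true.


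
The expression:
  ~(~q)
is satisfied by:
  {q: True}


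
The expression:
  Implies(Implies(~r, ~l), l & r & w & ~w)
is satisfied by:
  {l: True, r: False}


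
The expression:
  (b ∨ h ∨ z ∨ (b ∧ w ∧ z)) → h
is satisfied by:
  {h: True, b: False, z: False}
  {z: True, h: True, b: False}
  {h: True, b: True, z: False}
  {z: True, h: True, b: True}
  {z: False, b: False, h: False}


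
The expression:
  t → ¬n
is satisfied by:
  {t: False, n: False}
  {n: True, t: False}
  {t: True, n: False}


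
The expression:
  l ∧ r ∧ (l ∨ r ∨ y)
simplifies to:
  l ∧ r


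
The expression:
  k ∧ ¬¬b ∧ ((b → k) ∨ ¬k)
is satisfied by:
  {b: True, k: True}


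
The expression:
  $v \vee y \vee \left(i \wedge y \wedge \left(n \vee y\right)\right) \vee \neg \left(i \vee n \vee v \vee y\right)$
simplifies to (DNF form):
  $v \vee y \vee \left(\neg i \wedge \neg n\right)$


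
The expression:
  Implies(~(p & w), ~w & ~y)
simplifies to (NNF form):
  (p & w) | (~w & ~y)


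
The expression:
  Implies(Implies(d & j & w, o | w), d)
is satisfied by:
  {d: True}


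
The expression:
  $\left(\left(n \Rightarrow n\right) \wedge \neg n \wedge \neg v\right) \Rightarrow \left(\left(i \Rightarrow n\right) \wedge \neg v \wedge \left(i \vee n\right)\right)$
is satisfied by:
  {n: True, v: True}
  {n: True, v: False}
  {v: True, n: False}


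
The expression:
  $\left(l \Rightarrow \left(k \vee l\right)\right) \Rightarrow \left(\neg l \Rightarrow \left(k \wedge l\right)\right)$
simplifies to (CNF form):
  $l$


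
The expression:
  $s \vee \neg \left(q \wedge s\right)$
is always true.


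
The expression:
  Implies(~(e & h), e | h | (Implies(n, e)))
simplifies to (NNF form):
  e | h | ~n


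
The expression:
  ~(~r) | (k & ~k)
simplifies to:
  r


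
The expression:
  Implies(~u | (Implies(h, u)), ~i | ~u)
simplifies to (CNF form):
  ~i | ~u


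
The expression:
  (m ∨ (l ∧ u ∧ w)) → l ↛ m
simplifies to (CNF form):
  ¬m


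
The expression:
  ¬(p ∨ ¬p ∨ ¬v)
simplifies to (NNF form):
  False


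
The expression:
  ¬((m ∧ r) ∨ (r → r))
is never true.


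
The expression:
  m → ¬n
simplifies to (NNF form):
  ¬m ∨ ¬n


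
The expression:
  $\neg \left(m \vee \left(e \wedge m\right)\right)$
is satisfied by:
  {m: False}


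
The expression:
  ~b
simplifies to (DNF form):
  ~b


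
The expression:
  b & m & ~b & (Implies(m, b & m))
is never true.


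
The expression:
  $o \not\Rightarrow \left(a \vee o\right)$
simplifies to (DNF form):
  $\text{False}$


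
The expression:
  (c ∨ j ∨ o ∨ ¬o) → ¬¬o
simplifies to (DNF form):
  o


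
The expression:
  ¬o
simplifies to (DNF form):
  ¬o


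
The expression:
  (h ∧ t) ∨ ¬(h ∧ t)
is always true.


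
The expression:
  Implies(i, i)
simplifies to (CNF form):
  True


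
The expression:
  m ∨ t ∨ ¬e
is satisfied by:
  {t: True, m: True, e: False}
  {t: True, e: False, m: False}
  {m: True, e: False, t: False}
  {m: False, e: False, t: False}
  {t: True, m: True, e: True}
  {t: True, e: True, m: False}
  {m: True, e: True, t: False}


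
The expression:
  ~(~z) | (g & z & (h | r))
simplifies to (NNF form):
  z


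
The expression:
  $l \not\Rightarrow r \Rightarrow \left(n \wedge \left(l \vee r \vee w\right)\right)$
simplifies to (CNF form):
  $n \vee r \vee \neg l$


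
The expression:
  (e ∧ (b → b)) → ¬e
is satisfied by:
  {e: False}


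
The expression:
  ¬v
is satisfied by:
  {v: False}


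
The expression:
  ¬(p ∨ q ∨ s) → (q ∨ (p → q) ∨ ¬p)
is always true.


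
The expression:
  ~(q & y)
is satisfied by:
  {q: False, y: False}
  {y: True, q: False}
  {q: True, y: False}


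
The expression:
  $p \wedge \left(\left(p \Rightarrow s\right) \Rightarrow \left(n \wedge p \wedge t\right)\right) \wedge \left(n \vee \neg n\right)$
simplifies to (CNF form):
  $p \wedge \left(n \vee \neg s\right) \wedge \left(t \vee \neg s\right)$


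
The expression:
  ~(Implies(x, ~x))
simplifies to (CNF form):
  x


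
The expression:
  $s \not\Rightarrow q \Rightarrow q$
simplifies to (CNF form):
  $q \vee \neg s$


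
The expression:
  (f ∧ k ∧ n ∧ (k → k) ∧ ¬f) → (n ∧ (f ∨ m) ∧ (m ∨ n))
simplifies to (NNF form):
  True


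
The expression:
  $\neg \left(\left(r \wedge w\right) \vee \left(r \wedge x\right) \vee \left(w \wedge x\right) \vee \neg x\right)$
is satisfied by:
  {x: True, w: False, r: False}


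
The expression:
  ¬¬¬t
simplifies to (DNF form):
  ¬t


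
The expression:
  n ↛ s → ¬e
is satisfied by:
  {s: True, e: False, n: False}
  {e: False, n: False, s: False}
  {s: True, n: True, e: False}
  {n: True, e: False, s: False}
  {s: True, e: True, n: False}
  {e: True, s: False, n: False}
  {s: True, n: True, e: True}


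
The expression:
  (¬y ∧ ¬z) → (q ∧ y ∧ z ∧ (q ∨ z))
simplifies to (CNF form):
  y ∨ z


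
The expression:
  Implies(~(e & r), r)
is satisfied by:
  {r: True}


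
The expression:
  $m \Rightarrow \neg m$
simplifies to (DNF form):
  $\neg m$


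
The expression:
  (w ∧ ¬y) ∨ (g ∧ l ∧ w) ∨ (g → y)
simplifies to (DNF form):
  w ∨ y ∨ ¬g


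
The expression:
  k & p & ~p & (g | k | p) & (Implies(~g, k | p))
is never true.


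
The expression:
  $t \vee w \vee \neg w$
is always true.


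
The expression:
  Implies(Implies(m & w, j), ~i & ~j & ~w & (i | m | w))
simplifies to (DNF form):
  (m & w & ~j) | (m & ~i & ~j)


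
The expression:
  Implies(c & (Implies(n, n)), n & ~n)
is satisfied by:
  {c: False}


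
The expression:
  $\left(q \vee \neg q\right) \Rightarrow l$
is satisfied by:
  {l: True}


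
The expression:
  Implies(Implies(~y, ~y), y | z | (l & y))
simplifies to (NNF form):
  y | z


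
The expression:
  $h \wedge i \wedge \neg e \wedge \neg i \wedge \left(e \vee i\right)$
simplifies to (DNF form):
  $\text{False}$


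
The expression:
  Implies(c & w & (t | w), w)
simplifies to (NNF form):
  True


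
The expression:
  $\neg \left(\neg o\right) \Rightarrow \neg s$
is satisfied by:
  {s: False, o: False}
  {o: True, s: False}
  {s: True, o: False}


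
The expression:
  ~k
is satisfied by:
  {k: False}


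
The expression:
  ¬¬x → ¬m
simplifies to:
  ¬m ∨ ¬x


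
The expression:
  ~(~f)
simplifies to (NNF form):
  f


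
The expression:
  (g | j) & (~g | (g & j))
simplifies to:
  j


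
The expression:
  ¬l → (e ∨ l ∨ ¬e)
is always true.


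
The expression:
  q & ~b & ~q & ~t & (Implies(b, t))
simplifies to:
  False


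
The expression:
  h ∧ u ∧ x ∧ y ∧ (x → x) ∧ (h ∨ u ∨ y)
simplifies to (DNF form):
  h ∧ u ∧ x ∧ y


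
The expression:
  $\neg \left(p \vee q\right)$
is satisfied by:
  {q: False, p: False}


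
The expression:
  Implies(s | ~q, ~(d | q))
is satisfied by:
  {q: False, d: False, s: False}
  {s: True, q: False, d: False}
  {q: True, s: False, d: False}
  {d: True, q: True, s: False}


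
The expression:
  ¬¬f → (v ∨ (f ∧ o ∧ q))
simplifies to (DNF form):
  v ∨ (o ∧ q) ∨ ¬f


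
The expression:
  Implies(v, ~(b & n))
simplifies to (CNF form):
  ~b | ~n | ~v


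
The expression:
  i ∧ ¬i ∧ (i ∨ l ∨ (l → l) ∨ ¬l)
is never true.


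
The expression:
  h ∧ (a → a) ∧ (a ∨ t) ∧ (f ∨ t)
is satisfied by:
  {h: True, a: True, t: True, f: True}
  {h: True, a: True, t: True, f: False}
  {h: True, t: True, f: True, a: False}
  {h: True, t: True, f: False, a: False}
  {h: True, a: True, f: True, t: False}


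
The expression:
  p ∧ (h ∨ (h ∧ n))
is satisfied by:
  {h: True, p: True}


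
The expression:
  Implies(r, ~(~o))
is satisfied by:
  {o: True, r: False}
  {r: False, o: False}
  {r: True, o: True}


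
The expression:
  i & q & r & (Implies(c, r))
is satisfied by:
  {r: True, i: True, q: True}


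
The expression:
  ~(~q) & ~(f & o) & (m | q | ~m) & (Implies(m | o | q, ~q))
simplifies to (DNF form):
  False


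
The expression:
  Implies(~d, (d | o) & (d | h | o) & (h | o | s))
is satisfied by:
  {d: True, o: True}
  {d: True, o: False}
  {o: True, d: False}


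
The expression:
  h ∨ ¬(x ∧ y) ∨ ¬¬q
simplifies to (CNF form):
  h ∨ q ∨ ¬x ∨ ¬y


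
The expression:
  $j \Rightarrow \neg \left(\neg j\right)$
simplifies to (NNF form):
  $\text{True}$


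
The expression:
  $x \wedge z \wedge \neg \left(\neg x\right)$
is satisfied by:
  {z: True, x: True}


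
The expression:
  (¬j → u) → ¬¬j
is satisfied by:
  {j: True, u: False}
  {u: False, j: False}
  {u: True, j: True}


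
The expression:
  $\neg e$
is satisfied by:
  {e: False}


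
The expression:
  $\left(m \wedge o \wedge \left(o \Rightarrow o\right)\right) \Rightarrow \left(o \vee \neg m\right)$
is always true.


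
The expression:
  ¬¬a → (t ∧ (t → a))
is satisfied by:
  {t: True, a: False}
  {a: False, t: False}
  {a: True, t: True}


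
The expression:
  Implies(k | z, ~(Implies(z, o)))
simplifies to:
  (z & ~o) | (~k & ~z)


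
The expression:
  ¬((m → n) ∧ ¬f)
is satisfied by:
  {f: True, m: True, n: False}
  {f: True, m: False, n: False}
  {n: True, f: True, m: True}
  {n: True, f: True, m: False}
  {m: True, n: False, f: False}


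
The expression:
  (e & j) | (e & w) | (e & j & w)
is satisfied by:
  {e: True, w: True, j: True}
  {e: True, w: True, j: False}
  {e: True, j: True, w: False}


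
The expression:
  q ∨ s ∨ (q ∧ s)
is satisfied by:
  {q: True, s: True}
  {q: True, s: False}
  {s: True, q: False}


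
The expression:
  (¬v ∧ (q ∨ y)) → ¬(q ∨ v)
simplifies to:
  v ∨ ¬q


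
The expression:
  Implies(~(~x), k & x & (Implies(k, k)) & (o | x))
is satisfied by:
  {k: True, x: False}
  {x: False, k: False}
  {x: True, k: True}


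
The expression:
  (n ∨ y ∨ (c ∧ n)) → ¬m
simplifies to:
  (¬n ∧ ¬y) ∨ ¬m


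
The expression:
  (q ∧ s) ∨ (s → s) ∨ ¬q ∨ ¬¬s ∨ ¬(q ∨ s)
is always true.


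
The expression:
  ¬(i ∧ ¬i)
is always true.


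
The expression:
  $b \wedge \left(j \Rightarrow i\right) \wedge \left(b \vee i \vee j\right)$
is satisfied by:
  {b: True, i: True, j: False}
  {b: True, j: False, i: False}
  {b: True, i: True, j: True}


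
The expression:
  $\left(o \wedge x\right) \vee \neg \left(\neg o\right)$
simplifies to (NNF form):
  $o$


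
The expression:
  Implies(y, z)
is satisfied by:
  {z: True, y: False}
  {y: False, z: False}
  {y: True, z: True}


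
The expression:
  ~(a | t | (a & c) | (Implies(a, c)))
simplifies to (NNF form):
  False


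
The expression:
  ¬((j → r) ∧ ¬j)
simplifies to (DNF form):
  j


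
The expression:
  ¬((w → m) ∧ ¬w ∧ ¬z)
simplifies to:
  w ∨ z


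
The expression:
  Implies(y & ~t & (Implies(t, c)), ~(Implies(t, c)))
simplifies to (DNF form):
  t | ~y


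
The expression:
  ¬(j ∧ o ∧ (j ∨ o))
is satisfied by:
  {o: False, j: False}
  {j: True, o: False}
  {o: True, j: False}


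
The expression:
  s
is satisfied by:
  {s: True}


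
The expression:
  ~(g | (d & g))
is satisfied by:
  {g: False}


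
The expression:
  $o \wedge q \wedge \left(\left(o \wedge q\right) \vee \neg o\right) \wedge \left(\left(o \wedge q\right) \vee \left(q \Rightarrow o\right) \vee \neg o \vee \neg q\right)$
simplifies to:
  $o \wedge q$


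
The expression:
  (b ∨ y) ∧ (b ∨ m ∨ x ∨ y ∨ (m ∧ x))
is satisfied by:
  {y: True, b: True}
  {y: True, b: False}
  {b: True, y: False}


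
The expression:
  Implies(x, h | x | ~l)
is always true.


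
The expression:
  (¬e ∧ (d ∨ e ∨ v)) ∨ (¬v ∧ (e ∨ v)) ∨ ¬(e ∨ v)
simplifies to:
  ¬e ∨ ¬v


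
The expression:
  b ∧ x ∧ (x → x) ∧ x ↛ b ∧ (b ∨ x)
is never true.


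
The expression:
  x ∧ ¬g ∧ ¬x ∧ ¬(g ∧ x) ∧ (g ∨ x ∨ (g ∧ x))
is never true.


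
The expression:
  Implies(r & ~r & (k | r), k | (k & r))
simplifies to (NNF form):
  True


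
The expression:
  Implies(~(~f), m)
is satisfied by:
  {m: True, f: False}
  {f: False, m: False}
  {f: True, m: True}


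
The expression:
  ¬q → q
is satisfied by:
  {q: True}


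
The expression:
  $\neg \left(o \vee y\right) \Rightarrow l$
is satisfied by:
  {y: True, o: True, l: True}
  {y: True, o: True, l: False}
  {y: True, l: True, o: False}
  {y: True, l: False, o: False}
  {o: True, l: True, y: False}
  {o: True, l: False, y: False}
  {l: True, o: False, y: False}


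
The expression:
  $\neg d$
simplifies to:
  $\neg d$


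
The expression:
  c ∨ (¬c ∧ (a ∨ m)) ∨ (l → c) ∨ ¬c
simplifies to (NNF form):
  True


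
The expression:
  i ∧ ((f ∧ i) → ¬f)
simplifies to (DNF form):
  i ∧ ¬f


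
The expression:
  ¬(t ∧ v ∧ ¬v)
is always true.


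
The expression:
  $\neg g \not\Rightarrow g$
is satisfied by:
  {g: False}


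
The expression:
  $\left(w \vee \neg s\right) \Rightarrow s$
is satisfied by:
  {s: True}


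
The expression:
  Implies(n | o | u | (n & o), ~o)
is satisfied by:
  {o: False}


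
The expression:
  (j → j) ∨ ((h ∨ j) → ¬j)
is always true.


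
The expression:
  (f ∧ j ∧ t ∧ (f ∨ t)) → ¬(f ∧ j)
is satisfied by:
  {t: False, j: False, f: False}
  {f: True, t: False, j: False}
  {j: True, t: False, f: False}
  {f: True, j: True, t: False}
  {t: True, f: False, j: False}
  {f: True, t: True, j: False}
  {j: True, t: True, f: False}


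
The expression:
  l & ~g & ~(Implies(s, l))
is never true.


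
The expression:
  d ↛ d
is never true.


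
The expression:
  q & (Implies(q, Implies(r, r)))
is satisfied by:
  {q: True}


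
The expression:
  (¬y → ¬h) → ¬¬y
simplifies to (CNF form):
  h ∨ y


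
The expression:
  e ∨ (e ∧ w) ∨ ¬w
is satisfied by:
  {e: True, w: False}
  {w: False, e: False}
  {w: True, e: True}


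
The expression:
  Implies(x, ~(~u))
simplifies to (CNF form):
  u | ~x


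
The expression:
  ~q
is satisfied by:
  {q: False}


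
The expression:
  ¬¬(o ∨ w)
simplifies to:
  o ∨ w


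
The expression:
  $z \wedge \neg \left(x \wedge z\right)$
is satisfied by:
  {z: True, x: False}


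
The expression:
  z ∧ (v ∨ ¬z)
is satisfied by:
  {z: True, v: True}


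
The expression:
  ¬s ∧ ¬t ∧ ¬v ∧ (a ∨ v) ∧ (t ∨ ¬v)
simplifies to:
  a ∧ ¬s ∧ ¬t ∧ ¬v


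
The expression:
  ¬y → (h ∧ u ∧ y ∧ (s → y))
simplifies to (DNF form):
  y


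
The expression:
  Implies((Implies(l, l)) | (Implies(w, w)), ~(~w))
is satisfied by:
  {w: True}


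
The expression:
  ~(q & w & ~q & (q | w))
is always true.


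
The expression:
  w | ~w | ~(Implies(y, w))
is always true.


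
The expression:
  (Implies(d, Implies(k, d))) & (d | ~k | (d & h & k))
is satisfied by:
  {d: True, k: False}
  {k: False, d: False}
  {k: True, d: True}


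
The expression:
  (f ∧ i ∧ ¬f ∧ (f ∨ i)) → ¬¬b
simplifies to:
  True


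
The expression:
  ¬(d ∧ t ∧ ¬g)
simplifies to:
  g ∨ ¬d ∨ ¬t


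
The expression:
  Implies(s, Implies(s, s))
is always true.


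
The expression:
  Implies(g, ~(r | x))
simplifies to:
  ~g | (~r & ~x)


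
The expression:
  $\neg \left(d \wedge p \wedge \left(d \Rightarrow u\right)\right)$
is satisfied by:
  {u: False, p: False, d: False}
  {d: True, u: False, p: False}
  {p: True, u: False, d: False}
  {d: True, p: True, u: False}
  {u: True, d: False, p: False}
  {d: True, u: True, p: False}
  {p: True, u: True, d: False}


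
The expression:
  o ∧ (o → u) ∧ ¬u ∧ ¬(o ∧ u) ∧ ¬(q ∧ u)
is never true.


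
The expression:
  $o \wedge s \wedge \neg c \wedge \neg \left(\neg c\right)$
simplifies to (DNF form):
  $\text{False}$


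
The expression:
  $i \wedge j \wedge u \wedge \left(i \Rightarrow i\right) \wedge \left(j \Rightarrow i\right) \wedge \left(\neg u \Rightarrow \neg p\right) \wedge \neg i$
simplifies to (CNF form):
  $\text{False}$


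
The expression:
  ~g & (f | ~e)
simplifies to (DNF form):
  (f & ~g) | (~e & ~g)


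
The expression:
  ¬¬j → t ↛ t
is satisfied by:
  {j: False}


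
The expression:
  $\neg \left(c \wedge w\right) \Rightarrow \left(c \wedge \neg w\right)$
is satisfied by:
  {c: True}


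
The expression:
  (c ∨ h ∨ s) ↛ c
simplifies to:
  ¬c ∧ (h ∨ s)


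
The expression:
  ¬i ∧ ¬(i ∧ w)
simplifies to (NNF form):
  ¬i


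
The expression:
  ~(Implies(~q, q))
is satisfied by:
  {q: False}


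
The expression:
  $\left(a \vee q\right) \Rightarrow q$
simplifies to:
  $q \vee \neg a$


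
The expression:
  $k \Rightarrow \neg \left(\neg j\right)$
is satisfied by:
  {j: True, k: False}
  {k: False, j: False}
  {k: True, j: True}


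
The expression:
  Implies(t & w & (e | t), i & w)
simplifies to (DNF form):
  i | ~t | ~w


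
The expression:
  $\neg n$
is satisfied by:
  {n: False}


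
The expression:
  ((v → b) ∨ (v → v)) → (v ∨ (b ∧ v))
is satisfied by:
  {v: True}


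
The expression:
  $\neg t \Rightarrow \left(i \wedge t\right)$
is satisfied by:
  {t: True}


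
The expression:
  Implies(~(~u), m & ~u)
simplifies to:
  ~u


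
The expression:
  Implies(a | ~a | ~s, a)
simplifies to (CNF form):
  a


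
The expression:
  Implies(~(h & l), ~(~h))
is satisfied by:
  {h: True}


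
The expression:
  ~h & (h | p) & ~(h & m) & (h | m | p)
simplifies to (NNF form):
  p & ~h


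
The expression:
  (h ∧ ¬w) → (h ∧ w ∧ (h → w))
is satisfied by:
  {w: True, h: False}
  {h: False, w: False}
  {h: True, w: True}


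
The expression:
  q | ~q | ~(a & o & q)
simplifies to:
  True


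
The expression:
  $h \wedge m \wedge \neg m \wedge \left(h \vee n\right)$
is never true.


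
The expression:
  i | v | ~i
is always true.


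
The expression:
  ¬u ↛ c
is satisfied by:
  {c: True, u: False}
  {u: False, c: False}
  {u: True, c: True}


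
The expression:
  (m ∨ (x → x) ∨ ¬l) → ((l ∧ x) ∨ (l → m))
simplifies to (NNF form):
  m ∨ x ∨ ¬l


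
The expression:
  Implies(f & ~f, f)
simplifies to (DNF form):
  True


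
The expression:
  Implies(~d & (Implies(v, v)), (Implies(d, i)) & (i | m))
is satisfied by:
  {i: True, d: True, m: True}
  {i: True, d: True, m: False}
  {i: True, m: True, d: False}
  {i: True, m: False, d: False}
  {d: True, m: True, i: False}
  {d: True, m: False, i: False}
  {m: True, d: False, i: False}


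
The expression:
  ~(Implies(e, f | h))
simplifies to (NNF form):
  e & ~f & ~h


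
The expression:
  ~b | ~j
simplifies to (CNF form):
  ~b | ~j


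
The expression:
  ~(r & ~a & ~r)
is always true.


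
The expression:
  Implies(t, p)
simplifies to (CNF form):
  p | ~t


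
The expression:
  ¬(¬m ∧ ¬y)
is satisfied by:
  {y: True, m: True}
  {y: True, m: False}
  {m: True, y: False}


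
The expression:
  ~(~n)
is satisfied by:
  {n: True}


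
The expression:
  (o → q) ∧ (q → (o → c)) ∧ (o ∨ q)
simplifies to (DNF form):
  (c ∧ q) ∨ (q ∧ ¬o)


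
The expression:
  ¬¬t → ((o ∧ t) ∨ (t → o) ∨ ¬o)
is always true.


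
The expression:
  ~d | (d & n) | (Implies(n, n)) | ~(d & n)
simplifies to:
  True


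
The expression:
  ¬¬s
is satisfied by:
  {s: True}


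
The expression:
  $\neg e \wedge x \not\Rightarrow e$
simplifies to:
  $x \wedge \neg e$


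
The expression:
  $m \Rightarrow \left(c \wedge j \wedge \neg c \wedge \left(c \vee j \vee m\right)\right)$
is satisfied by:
  {m: False}


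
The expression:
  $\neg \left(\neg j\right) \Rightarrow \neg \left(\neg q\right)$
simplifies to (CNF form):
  $q \vee \neg j$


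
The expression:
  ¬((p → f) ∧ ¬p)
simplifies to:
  p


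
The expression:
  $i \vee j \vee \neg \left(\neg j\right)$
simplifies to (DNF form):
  $i \vee j$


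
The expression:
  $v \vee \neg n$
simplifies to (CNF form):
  $v \vee \neg n$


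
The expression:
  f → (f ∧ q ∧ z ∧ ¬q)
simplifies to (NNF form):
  ¬f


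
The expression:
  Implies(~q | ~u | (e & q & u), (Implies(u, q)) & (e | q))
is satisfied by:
  {q: True, e: True, u: False}
  {q: True, e: False, u: False}
  {q: True, u: True, e: True}
  {q: True, u: True, e: False}
  {e: True, u: False, q: False}


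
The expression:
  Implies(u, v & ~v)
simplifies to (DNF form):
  ~u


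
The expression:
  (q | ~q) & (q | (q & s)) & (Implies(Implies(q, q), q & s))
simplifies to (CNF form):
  q & s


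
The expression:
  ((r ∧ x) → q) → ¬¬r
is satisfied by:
  {r: True}


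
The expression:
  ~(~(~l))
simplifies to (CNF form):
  ~l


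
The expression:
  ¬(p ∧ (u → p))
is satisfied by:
  {p: False}


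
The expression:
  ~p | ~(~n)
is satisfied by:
  {n: True, p: False}
  {p: False, n: False}
  {p: True, n: True}


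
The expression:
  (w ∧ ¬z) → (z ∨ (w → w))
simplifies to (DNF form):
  True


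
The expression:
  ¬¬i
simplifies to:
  i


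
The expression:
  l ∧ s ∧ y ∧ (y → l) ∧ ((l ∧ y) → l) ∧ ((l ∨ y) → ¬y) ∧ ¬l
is never true.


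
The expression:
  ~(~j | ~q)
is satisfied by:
  {j: True, q: True}


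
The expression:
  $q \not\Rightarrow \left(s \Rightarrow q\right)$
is never true.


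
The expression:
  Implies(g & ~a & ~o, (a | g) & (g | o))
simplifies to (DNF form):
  True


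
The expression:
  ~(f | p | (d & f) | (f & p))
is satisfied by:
  {p: False, f: False}


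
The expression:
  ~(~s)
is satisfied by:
  {s: True}


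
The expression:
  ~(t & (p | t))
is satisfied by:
  {t: False}


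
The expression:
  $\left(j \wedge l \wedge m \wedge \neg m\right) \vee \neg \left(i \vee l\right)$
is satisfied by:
  {i: False, l: False}


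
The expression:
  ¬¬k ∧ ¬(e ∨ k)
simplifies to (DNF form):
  False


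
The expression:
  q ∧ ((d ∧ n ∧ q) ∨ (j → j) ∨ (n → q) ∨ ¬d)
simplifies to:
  q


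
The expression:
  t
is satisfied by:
  {t: True}


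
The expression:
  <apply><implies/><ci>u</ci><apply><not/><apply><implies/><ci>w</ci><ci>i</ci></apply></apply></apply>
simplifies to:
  <apply><or/><apply><not/><ci>u</ci></apply><apply><and/><ci>w</ci><apply><not/><ci>i</ci></apply></apply></apply>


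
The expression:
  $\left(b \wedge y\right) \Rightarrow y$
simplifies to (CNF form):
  $\text{True}$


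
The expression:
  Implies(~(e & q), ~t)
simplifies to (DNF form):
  ~t | (e & q)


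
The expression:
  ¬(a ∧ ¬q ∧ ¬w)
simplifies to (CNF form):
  q ∨ w ∨ ¬a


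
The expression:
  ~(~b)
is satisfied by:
  {b: True}


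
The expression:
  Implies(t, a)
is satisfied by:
  {a: True, t: False}
  {t: False, a: False}
  {t: True, a: True}


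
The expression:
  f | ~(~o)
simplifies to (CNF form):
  f | o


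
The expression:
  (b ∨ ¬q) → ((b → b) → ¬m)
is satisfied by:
  {q: True, m: False, b: False}
  {q: False, m: False, b: False}
  {b: True, q: True, m: False}
  {b: True, q: False, m: False}
  {m: True, q: True, b: False}


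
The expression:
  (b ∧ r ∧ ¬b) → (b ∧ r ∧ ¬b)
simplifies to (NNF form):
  True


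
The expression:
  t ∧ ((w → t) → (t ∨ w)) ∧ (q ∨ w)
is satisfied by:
  {t: True, q: True, w: True}
  {t: True, q: True, w: False}
  {t: True, w: True, q: False}


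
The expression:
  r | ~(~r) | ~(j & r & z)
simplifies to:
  True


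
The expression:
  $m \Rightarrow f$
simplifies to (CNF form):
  $f \vee \neg m$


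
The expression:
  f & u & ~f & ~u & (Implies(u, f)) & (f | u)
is never true.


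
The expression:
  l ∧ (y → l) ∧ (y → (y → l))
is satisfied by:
  {l: True}


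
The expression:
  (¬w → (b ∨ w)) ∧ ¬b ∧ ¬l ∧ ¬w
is never true.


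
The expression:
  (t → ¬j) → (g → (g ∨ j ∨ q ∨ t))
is always true.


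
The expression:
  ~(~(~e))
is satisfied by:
  {e: False}


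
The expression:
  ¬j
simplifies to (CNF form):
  ¬j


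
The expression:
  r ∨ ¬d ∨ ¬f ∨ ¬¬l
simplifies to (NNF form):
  l ∨ r ∨ ¬d ∨ ¬f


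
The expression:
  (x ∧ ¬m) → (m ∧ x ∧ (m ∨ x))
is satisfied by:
  {m: True, x: False}
  {x: False, m: False}
  {x: True, m: True}


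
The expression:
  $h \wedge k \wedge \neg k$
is never true.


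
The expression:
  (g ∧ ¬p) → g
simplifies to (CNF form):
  True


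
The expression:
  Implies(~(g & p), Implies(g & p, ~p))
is always true.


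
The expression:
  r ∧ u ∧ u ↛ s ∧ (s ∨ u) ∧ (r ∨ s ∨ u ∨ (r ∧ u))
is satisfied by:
  {u: True, r: True, s: False}


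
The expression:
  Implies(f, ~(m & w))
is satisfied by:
  {w: False, m: False, f: False}
  {f: True, w: False, m: False}
  {m: True, w: False, f: False}
  {f: True, m: True, w: False}
  {w: True, f: False, m: False}
  {f: True, w: True, m: False}
  {m: True, w: True, f: False}


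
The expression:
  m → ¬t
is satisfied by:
  {m: False, t: False}
  {t: True, m: False}
  {m: True, t: False}


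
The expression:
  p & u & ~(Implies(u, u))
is never true.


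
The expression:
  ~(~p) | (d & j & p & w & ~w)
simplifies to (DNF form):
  p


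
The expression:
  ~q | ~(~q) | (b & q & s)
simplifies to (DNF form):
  True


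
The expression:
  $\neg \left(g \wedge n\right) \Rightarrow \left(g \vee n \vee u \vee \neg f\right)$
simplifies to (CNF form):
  $g \vee n \vee u \vee \neg f$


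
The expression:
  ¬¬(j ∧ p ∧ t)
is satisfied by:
  {t: True, j: True, p: True}


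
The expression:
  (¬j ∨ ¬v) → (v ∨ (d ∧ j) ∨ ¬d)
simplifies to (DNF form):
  j ∨ v ∨ ¬d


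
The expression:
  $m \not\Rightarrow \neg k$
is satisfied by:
  {m: True, k: True}


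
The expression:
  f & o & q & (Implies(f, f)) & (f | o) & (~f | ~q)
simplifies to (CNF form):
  False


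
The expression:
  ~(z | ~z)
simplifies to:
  False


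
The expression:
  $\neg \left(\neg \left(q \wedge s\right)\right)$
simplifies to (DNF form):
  $q \wedge s$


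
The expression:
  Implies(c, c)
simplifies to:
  True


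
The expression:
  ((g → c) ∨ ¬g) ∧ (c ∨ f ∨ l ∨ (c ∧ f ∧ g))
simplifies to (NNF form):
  c ∨ (f ∧ ¬g) ∨ (l ∧ ¬g)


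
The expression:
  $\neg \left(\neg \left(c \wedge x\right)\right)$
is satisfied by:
  {c: True, x: True}


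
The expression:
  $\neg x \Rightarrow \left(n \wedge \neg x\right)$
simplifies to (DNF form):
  $n \vee x$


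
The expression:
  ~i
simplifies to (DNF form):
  ~i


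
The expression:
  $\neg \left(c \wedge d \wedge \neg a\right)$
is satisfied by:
  {a: True, c: False, d: False}
  {c: False, d: False, a: False}
  {a: True, d: True, c: False}
  {d: True, c: False, a: False}
  {a: True, c: True, d: False}
  {c: True, a: False, d: False}
  {a: True, d: True, c: True}


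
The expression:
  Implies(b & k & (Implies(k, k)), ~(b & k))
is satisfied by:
  {k: False, b: False}
  {b: True, k: False}
  {k: True, b: False}


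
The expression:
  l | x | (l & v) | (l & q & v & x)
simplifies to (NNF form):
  l | x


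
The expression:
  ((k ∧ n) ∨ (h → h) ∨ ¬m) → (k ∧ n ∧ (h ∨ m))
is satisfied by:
  {m: True, h: True, n: True, k: True}
  {m: True, n: True, k: True, h: False}
  {h: True, n: True, k: True, m: False}


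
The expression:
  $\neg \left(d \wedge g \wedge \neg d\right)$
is always true.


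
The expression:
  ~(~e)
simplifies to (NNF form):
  e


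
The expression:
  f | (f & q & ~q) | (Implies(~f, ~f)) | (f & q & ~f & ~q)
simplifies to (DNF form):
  True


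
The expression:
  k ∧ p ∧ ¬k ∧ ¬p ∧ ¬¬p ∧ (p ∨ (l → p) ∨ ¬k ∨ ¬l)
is never true.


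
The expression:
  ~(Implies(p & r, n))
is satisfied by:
  {r: True, p: True, n: False}


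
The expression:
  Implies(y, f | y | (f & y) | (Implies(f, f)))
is always true.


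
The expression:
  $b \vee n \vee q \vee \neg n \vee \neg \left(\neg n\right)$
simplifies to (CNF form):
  $\text{True}$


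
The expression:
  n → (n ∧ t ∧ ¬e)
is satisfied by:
  {t: True, e: False, n: False}
  {e: False, n: False, t: False}
  {t: True, e: True, n: False}
  {e: True, t: False, n: False}
  {n: True, t: True, e: False}


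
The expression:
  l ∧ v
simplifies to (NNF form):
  l ∧ v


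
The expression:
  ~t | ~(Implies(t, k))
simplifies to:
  ~k | ~t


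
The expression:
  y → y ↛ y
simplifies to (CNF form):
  ¬y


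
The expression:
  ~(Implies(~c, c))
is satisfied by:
  {c: False}


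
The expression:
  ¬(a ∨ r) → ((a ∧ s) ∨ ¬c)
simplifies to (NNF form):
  a ∨ r ∨ ¬c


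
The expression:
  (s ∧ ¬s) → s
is always true.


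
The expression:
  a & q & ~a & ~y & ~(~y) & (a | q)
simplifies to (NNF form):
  False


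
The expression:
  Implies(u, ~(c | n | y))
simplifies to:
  ~u | (~c & ~n & ~y)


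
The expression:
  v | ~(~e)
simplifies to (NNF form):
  e | v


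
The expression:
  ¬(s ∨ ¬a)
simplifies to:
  a ∧ ¬s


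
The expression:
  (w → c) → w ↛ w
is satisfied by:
  {w: True, c: False}


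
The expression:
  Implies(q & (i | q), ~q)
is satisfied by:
  {q: False}


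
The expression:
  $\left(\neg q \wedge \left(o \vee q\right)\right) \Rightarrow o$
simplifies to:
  $\text{True}$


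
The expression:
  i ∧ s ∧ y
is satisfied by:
  {i: True, s: True, y: True}


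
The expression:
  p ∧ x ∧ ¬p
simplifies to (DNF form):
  False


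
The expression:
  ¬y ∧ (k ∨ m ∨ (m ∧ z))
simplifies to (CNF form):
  ¬y ∧ (k ∨ m)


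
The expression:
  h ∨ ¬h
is always true.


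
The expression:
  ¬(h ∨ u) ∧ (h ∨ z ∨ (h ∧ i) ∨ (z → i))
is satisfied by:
  {u: False, h: False}


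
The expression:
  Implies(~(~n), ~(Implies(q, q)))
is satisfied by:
  {n: False}


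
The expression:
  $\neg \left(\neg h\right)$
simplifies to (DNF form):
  $h$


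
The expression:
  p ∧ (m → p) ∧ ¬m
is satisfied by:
  {p: True, m: False}


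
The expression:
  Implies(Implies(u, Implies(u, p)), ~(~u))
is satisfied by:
  {u: True}


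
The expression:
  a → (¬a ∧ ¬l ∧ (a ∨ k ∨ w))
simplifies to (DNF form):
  ¬a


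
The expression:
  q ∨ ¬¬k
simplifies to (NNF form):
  k ∨ q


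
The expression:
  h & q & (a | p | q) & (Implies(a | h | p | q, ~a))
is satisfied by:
  {h: True, q: True, a: False}


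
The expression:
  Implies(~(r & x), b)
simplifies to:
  b | (r & x)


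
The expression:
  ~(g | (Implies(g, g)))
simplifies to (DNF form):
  False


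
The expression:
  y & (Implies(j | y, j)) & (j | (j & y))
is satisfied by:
  {j: True, y: True}


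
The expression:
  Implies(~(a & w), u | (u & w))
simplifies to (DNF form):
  u | (a & w)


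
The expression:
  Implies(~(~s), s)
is always true.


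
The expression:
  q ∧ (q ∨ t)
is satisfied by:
  {q: True}


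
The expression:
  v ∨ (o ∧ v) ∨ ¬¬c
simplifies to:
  c ∨ v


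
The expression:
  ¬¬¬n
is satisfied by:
  {n: False}


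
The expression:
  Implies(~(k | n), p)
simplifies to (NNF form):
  k | n | p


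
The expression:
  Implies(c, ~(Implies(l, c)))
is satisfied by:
  {c: False}


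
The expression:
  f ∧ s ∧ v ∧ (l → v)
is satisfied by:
  {s: True, f: True, v: True}


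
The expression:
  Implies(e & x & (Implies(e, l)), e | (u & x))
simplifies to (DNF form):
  True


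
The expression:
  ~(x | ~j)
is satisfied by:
  {j: True, x: False}


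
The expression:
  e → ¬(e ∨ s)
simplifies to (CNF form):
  ¬e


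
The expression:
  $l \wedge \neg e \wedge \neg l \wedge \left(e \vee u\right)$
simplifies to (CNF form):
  $\text{False}$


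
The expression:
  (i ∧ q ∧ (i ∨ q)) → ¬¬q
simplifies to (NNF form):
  True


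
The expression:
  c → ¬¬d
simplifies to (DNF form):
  d ∨ ¬c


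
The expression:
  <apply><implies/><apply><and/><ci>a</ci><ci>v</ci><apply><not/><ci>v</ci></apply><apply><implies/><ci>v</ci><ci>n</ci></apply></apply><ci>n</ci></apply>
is always true.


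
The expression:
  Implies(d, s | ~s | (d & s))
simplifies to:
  True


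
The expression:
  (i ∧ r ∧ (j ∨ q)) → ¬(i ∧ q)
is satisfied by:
  {q: False, i: False, r: False}
  {r: True, q: False, i: False}
  {i: True, q: False, r: False}
  {r: True, i: True, q: False}
  {q: True, r: False, i: False}
  {r: True, q: True, i: False}
  {i: True, q: True, r: False}


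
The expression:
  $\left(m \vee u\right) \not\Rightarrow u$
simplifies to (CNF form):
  $m \wedge \neg u$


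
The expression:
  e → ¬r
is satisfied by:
  {e: False, r: False}
  {r: True, e: False}
  {e: True, r: False}


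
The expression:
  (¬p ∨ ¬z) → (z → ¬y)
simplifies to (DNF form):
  p ∨ ¬y ∨ ¬z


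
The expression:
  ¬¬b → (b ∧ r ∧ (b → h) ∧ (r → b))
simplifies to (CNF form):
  (h ∨ ¬b) ∧ (r ∨ ¬b)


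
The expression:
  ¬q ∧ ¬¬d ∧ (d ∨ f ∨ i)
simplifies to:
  d ∧ ¬q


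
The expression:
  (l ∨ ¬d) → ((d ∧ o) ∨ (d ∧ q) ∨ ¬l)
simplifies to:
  (d ∧ o) ∨ (d ∧ q) ∨ ¬l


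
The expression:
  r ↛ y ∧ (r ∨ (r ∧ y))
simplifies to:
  r ∧ ¬y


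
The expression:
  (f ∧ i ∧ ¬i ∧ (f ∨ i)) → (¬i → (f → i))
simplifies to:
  True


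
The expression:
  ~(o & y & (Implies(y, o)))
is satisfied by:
  {o: False, y: False}
  {y: True, o: False}
  {o: True, y: False}


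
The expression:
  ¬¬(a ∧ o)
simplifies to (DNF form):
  a ∧ o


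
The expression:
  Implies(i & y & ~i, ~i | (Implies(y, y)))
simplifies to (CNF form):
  True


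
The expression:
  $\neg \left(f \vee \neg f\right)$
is never true.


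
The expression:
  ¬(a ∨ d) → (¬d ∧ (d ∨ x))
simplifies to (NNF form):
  a ∨ d ∨ x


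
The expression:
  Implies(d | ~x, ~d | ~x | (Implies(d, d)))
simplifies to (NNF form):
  True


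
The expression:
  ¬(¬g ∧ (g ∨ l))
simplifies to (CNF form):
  g ∨ ¬l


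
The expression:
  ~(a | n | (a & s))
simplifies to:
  ~a & ~n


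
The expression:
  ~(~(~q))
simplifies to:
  ~q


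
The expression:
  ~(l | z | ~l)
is never true.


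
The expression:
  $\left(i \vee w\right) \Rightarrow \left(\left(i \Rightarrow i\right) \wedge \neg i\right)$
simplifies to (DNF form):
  $\neg i$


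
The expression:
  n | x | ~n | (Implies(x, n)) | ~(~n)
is always true.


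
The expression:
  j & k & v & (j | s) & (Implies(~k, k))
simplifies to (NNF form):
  j & k & v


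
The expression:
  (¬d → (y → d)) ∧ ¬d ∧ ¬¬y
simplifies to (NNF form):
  False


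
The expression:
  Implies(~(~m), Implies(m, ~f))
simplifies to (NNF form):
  ~f | ~m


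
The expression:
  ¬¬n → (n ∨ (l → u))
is always true.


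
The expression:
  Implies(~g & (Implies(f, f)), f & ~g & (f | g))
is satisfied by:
  {g: True, f: True}
  {g: True, f: False}
  {f: True, g: False}


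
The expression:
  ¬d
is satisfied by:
  {d: False}


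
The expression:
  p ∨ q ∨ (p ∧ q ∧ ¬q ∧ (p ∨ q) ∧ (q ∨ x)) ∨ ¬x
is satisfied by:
  {q: True, p: True, x: False}
  {q: True, p: False, x: False}
  {p: True, q: False, x: False}
  {q: False, p: False, x: False}
  {x: True, q: True, p: True}
  {x: True, q: True, p: False}
  {x: True, p: True, q: False}


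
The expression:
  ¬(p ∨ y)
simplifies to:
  ¬p ∧ ¬y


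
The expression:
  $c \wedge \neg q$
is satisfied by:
  {c: True, q: False}


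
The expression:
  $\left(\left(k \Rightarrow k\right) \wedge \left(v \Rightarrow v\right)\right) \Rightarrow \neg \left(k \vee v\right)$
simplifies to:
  $\neg k \wedge \neg v$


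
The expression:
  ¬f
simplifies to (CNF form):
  ¬f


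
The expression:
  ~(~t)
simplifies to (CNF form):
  t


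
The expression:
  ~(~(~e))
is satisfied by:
  {e: False}


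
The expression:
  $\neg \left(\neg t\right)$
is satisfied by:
  {t: True}


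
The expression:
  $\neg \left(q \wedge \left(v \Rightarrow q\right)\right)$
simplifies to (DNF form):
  $\neg q$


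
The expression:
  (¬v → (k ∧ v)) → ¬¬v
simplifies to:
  True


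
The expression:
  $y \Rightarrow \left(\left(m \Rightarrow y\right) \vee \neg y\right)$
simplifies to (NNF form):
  $\text{True}$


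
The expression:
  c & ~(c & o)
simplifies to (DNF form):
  c & ~o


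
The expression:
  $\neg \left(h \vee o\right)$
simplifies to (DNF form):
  $\neg h \wedge \neg o$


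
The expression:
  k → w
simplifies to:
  w ∨ ¬k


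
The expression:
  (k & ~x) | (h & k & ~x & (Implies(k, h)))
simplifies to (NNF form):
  k & ~x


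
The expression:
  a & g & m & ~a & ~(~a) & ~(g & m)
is never true.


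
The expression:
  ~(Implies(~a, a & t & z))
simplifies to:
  ~a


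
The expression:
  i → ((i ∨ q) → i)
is always true.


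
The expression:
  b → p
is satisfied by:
  {p: True, b: False}
  {b: False, p: False}
  {b: True, p: True}


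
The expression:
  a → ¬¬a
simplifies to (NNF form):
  True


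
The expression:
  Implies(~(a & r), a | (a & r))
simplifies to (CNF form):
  a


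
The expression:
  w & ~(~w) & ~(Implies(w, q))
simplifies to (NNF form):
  w & ~q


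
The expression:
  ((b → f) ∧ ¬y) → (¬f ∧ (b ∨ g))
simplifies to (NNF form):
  y ∨ (b ∧ ¬f) ∨ (g ∧ ¬f)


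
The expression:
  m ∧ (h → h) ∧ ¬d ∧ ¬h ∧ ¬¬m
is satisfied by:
  {m: True, d: False, h: False}
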